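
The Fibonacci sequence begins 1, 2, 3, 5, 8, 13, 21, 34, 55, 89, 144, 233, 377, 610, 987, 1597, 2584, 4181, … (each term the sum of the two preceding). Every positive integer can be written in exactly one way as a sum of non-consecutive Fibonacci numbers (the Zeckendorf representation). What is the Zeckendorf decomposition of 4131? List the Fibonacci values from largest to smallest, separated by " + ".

2584 + 987 + 377 + 144 + 34 + 5

Greedy algorithm:
4131: greatest Fibonacci not exceeding it is 2584, leaving 1547
1547: greatest Fibonacci not exceeding it is 987, leaving 560
560: greatest Fibonacci not exceeding it is 377, leaving 183
183: greatest Fibonacci not exceeding it is 144, leaving 39
39: greatest Fibonacci not exceeding it is 34, leaving 5
5: greatest Fibonacci not exceeding it is 5, leaving 0
So 4131 = 2584 + 987 + 377 + 144 + 34 + 5, with no two terms consecutive in the sequence.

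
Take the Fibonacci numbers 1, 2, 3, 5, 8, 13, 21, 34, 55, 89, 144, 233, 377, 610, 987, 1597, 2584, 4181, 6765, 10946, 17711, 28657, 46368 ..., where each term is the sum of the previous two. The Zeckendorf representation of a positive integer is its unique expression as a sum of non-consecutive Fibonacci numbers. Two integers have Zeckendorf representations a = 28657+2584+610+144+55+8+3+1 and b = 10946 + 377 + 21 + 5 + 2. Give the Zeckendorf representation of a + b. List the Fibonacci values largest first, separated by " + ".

The two numbers are 32062 and 11351, so their sum is 43413.
take 28657 (≤ 43413); 43413 − 28657 = 14756
take 10946 (≤ 14756); 14756 − 10946 = 3810
take 2584 (≤ 3810); 3810 − 2584 = 1226
take 987 (≤ 1226); 1226 − 987 = 239
take 233 (≤ 239); 239 − 233 = 6
take 5 (≤ 6); 6 − 5 = 1
take 1 (≤ 1); 1 − 1 = 0

28657 + 10946 + 2584 + 987 + 233 + 5 + 1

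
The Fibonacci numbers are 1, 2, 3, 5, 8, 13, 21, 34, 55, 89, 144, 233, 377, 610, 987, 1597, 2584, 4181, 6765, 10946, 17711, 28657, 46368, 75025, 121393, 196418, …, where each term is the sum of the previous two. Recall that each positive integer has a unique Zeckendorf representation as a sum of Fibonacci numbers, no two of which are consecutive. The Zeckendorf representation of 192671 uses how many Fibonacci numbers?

7

subtract 121393 from 192671: 71278 remains
subtract 46368 from 71278: 24910 remains
subtract 17711 from 24910: 7199 remains
subtract 6765 from 7199: 434 remains
subtract 377 from 434: 57 remains
subtract 55 from 57: 2 remains
subtract 2 from 2: 0 remains
192671 = 121393 + 46368 + 17711 + 6765 + 377 + 55 + 2, which has 7 terms.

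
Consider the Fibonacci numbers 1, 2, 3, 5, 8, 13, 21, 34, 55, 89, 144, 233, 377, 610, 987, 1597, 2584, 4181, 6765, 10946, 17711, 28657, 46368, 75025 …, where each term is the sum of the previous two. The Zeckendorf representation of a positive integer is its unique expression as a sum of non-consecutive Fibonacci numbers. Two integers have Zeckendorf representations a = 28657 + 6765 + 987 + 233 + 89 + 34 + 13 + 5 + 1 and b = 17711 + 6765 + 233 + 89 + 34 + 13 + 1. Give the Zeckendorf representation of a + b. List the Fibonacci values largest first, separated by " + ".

The two numbers are 36784 and 24846, so their sum is 61630.
61630: greatest Fibonacci not exceeding it is 46368, leaving 15262
15262: greatest Fibonacci not exceeding it is 10946, leaving 4316
4316: greatest Fibonacci not exceeding it is 4181, leaving 135
135: greatest Fibonacci not exceeding it is 89, leaving 46
46: greatest Fibonacci not exceeding it is 34, leaving 12
12: greatest Fibonacci not exceeding it is 8, leaving 4
4: greatest Fibonacci not exceeding it is 3, leaving 1
1: greatest Fibonacci not exceeding it is 1, leaving 0

46368 + 10946 + 4181 + 89 + 34 + 8 + 3 + 1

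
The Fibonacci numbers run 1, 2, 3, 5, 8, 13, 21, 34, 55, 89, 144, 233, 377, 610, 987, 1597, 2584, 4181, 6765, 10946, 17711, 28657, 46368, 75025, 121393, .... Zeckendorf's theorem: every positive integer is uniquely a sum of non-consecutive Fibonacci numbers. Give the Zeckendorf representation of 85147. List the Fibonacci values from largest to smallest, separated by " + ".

75025 + 6765 + 2584 + 610 + 144 + 13 + 5 + 1

Greedy algorithm:
take 75025 (≤ 85147); 85147 − 75025 = 10122
take 6765 (≤ 10122); 10122 − 6765 = 3357
take 2584 (≤ 3357); 3357 − 2584 = 773
take 610 (≤ 773); 773 − 610 = 163
take 144 (≤ 163); 163 − 144 = 19
take 13 (≤ 19); 19 − 13 = 6
take 5 (≤ 6); 6 − 5 = 1
take 1 (≤ 1); 1 − 1 = 0
So 85147 = 75025 + 6765 + 2584 + 610 + 144 + 13 + 5 + 1, with no two terms consecutive in the sequence.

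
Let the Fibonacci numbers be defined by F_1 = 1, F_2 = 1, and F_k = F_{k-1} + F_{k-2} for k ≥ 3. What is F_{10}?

55

Iterating the recurrence up to F_{4} = 3 and F_{3} = 2:
F_{5} = F_{4} + F_{3} = 3 + 2 = 5
F_{6} = F_{5} + F_{4} = 5 + 3 = 8
F_{7} = F_{6} + F_{5} = 8 + 5 = 13
F_{8} = F_{7} + F_{6} = 13 + 8 = 21
F_{9} = F_{8} + F_{7} = 21 + 13 = 34
F_{10} = F_{9} + F_{8} = 34 + 21 = 55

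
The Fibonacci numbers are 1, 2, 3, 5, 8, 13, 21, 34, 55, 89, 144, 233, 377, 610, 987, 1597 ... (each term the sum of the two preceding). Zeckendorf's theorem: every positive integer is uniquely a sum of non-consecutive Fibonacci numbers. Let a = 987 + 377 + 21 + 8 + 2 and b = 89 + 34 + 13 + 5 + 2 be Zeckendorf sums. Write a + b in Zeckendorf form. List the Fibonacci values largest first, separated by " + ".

987 + 377 + 144 + 21 + 8 + 1

The two numbers are 1395 and 143, so their sum is 1538.
subtract 987 from 1538: 551 remains
subtract 377 from 551: 174 remains
subtract 144 from 174: 30 remains
subtract 21 from 30: 9 remains
subtract 8 from 9: 1 remains
subtract 1 from 1: 0 remains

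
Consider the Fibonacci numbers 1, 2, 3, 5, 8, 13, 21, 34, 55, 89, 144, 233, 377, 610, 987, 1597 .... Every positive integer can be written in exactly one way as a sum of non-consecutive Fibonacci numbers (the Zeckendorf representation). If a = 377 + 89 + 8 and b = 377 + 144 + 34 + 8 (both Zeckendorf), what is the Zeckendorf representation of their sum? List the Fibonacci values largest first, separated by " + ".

The two numbers are 474 and 563, so their sum is 1037.
Greedy algorithm:
take 987 (≤ 1037); 1037 − 987 = 50
take 34 (≤ 50); 50 − 34 = 16
take 13 (≤ 16); 16 − 13 = 3
take 3 (≤ 3); 3 − 3 = 0

987 + 34 + 13 + 3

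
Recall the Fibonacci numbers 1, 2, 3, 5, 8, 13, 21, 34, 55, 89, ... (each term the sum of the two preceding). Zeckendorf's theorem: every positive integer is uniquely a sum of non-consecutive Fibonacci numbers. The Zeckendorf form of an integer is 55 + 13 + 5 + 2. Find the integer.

75

55 + 13 + 5 + 2 = 75.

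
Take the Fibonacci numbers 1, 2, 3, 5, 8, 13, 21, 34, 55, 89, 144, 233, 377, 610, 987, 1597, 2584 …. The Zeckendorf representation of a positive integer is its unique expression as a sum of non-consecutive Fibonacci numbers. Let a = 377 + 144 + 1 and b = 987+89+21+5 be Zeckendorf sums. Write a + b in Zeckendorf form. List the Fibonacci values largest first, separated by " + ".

1597 + 21 + 5 + 1

The two numbers are 522 and 1102, so their sum is 1624.
Repeatedly subtract the largest Fibonacci number that fits:
1597 ≤ 1624 < 2584, so take 1597; remainder 27
21 ≤ 27 < 34, so take 21; remainder 6
5 ≤ 6 < 8, so take 5; remainder 1
1 ≤ 1 < 2, so take 1; remainder 0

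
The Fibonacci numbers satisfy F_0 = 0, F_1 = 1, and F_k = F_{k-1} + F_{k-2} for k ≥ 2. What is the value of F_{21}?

10946

Iterating the recurrence up to F_{13} = 233 and F_{12} = 144:
F_{14} = F_{13} + F_{12} = 233 + 144 = 377
F_{15} = F_{14} + F_{13} = 377 + 233 = 610
F_{16} = F_{15} + F_{14} = 610 + 377 = 987
F_{17} = F_{16} + F_{15} = 987 + 610 = 1597
F_{18} = F_{17} + F_{16} = 1597 + 987 = 2584
F_{19} = F_{18} + F_{17} = 2584 + 1597 = 4181
F_{20} = F_{19} + F_{18} = 4181 + 2584 = 6765
F_{21} = F_{20} + F_{19} = 6765 + 4181 = 10946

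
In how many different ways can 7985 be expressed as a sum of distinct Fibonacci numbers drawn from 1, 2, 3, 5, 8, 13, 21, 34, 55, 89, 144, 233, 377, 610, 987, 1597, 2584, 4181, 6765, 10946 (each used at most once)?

Each representation comes from the Zeckendorf form by replacing some F_k with F_{k−1} + F_{k−2} where possible.
7985 = 6765+987+233 = 6765+987+144+89 = 6765+610+377+233 = … (27 more), for 30 in all.

30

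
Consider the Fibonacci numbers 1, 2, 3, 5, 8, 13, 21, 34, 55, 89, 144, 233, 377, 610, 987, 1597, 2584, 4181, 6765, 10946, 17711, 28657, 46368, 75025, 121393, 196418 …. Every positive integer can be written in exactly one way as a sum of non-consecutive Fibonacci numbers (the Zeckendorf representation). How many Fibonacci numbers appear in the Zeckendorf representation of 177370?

take 121393 (≤ 177370); 177370 − 121393 = 55977
take 46368 (≤ 55977); 55977 − 46368 = 9609
take 6765 (≤ 9609); 9609 − 6765 = 2844
take 2584 (≤ 2844); 2844 − 2584 = 260
take 233 (≤ 260); 260 − 233 = 27
take 21 (≤ 27); 27 − 21 = 6
take 5 (≤ 6); 6 − 5 = 1
take 1 (≤ 1); 1 − 1 = 0
177370 = 121393 + 46368 + 6765 + 2584 + 233 + 21 + 5 + 1, which has 8 terms.

8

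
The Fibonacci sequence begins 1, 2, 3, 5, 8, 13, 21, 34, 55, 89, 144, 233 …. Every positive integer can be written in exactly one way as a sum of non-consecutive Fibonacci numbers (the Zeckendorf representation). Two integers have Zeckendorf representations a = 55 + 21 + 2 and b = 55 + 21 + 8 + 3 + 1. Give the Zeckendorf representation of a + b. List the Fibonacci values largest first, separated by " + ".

144 + 21 + 1

The two numbers are 78 and 88, so their sum is 166.
Greedy algorithm:
subtract 144 from 166: 22 remains
subtract 21 from 22: 1 remains
subtract 1 from 1: 0 remains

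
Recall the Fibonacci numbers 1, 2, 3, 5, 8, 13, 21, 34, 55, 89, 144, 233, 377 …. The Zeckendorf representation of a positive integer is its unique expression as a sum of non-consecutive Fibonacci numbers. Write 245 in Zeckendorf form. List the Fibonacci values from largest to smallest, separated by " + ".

233 + 8 + 3 + 1

subtract 233 from 245: 12 remains
subtract 8 from 12: 4 remains
subtract 3 from 4: 1 remains
subtract 1 from 1: 0 remains
So 245 = 233 + 8 + 3 + 1, with no two terms consecutive in the sequence.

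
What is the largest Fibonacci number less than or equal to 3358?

2584 ≤ 3358 < 4181, so the largest Fibonacci number not exceeding 3358 is 2584.

2584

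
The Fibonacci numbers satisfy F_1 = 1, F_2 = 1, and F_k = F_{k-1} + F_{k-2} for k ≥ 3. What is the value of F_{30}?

Iterating the recurrence up to F_{24} = 46368 and F_{23} = 28657:
F_{25} = F_{24} + F_{23} = 46368 + 28657 = 75025
F_{26} = F_{25} + F_{24} = 75025 + 46368 = 121393
F_{27} = F_{26} + F_{25} = 121393 + 75025 = 196418
F_{28} = F_{27} + F_{26} = 196418 + 121393 = 317811
F_{29} = F_{28} + F_{27} = 317811 + 196418 = 514229
F_{30} = F_{29} + F_{28} = 514229 + 317811 = 832040

832040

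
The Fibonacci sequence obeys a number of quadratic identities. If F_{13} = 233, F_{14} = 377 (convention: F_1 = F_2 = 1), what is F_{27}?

By the addition formula F_{m+n} = F_m F_{n+1} + F_{m−1} F_n with m=14, n=13: F_{27} = 377·377 + 233·233 = 142129 + 54289 = 196418.

196418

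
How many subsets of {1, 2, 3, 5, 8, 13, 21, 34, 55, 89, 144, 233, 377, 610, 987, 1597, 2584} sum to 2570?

6

2570 = 1597+610+233+89+34+5+2 = 1597+610+233+89+21+13+5+2 = 1597+610+233+55+34+21+13+5+2 = 1597+610+144+89+55+34+21+13+5+2 = … (2 more), for 6 in all.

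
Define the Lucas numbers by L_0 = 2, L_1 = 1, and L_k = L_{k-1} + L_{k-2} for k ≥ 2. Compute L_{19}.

9349

Iterating the recurrence up to L_{14} = 843 and L_{13} = 521:
L_{15} = L_{14} + L_{13} = 843 + 521 = 1364
L_{16} = L_{15} + L_{14} = 1364 + 843 = 2207
L_{17} = L_{16} + L_{15} = 2207 + 1364 = 3571
L_{18} = L_{17} + L_{16} = 3571 + 2207 = 5778
L_{19} = L_{18} + L_{17} = 5778 + 3571 = 9349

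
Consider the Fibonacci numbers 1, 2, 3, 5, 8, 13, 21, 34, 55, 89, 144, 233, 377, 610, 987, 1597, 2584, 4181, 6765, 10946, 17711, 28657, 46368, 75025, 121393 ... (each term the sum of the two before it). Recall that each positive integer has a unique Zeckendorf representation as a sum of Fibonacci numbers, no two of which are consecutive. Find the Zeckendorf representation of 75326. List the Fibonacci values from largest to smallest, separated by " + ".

75025 + 233 + 55 + 13

largest Fibonacci ≤ 75326 is 75025; 75326 − 75025 = 301
largest Fibonacci ≤ 301 is 233; 301 − 233 = 68
largest Fibonacci ≤ 68 is 55; 68 − 55 = 13
largest Fibonacci ≤ 13 is 13; 13 − 13 = 0
So 75326 = 75025 + 233 + 55 + 13, with no two terms consecutive in the sequence.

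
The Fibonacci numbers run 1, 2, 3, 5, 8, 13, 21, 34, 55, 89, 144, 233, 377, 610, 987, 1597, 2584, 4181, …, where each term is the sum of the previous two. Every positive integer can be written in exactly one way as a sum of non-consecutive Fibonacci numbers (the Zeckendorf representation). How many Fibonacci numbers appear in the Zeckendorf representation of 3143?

2584 ≤ 3143 < 4181, so take 2584; remainder 559
377 ≤ 559 < 610, so take 377; remainder 182
144 ≤ 182 < 233, so take 144; remainder 38
34 ≤ 38 < 55, so take 34; remainder 4
3 ≤ 4 < 5, so take 3; remainder 1
1 ≤ 1 < 2, so take 1; remainder 0
3143 = 2584 + 377 + 144 + 34 + 3 + 1, which has 6 terms.

6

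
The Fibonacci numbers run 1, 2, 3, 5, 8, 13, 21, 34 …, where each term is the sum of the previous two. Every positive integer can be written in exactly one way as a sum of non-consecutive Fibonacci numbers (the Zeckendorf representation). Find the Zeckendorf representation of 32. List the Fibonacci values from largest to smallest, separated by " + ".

Greedily peel off the largest Fibonacci term at each step:
take 21 (≤ 32); 32 − 21 = 11
take 8 (≤ 11); 11 − 8 = 3
take 3 (≤ 3); 3 − 3 = 0
So 32 = 21 + 8 + 3, with no two terms consecutive in the sequence.

21 + 8 + 3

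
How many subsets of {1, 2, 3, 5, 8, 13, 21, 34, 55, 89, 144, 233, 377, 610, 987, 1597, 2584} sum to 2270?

40

2270 = 1597+610+55+8 = 1597+610+55+5+3 = 1597+610+34+21+8 = 1597+377+233+55+8 = 1597+610+55+5+2+1 = … (35 more), for 40 in all.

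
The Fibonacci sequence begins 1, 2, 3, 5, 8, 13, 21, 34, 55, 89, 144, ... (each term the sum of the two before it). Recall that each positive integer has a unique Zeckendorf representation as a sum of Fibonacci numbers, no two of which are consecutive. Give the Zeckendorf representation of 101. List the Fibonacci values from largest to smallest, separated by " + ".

89 + 8 + 3 + 1

Repeatedly subtract the largest Fibonacci number that fits:
101 − 89 = 12
12 − 8 = 4
4 − 3 = 1
1 − 1 = 0
So 101 = 89 + 8 + 3 + 1, with no two terms consecutive in the sequence.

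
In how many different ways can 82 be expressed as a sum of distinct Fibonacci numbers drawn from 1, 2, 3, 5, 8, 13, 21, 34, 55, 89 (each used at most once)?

Starting from the Zeckendorf form and repeatedly splitting a term F_k into F_{k−1} + F_{k−2} (when neither is already used) reaches every representation.
82 = 55+21+5+1 = 55+21+3+2+1 = 55+13+8+5+1 = 55+13+8+3+2+1 = 34+21+13+8+5+1 = … (1 more), for 6 in all.

6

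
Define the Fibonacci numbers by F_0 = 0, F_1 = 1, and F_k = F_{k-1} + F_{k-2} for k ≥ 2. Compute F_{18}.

Iterating the recurrence up to F_{14} = 377 and F_{13} = 233:
F_{15} = F_{14} + F_{13} = 377 + 233 = 610
F_{16} = F_{15} + F_{14} = 610 + 377 = 987
F_{17} = F_{16} + F_{15} = 987 + 610 = 1597
F_{18} = F_{17} + F_{16} = 1597 + 987 = 2584

2584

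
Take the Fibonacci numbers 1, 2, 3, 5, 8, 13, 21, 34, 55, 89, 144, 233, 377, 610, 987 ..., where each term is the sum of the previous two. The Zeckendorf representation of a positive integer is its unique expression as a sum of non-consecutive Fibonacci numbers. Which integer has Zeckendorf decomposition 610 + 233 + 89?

932

610 + 233 + 89 = 932.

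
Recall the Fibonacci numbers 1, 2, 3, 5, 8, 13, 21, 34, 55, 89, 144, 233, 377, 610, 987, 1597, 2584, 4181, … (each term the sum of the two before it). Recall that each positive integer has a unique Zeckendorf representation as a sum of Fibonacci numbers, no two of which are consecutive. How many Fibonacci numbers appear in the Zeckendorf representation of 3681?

4

Greedy algorithm:
subtract 2584 from 3681: 1097 remains
subtract 987 from 1097: 110 remains
subtract 89 from 110: 21 remains
subtract 21 from 21: 0 remains
3681 = 2584 + 987 + 89 + 21, which has 4 terms.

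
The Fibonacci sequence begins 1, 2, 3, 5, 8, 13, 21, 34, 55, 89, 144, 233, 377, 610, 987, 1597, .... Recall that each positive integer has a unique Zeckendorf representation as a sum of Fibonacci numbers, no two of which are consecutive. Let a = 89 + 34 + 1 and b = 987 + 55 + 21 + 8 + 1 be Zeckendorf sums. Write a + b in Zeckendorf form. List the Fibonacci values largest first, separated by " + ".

The two numbers are 124 and 1072, so their sum is 1196.
Repeatedly subtract the largest Fibonacci number that fits:
largest Fibonacci ≤ 1196 is 987; 1196 − 987 = 209
largest Fibonacci ≤ 209 is 144; 209 − 144 = 65
largest Fibonacci ≤ 65 is 55; 65 − 55 = 10
largest Fibonacci ≤ 10 is 8; 10 − 8 = 2
largest Fibonacci ≤ 2 is 2; 2 − 2 = 0

987 + 144 + 55 + 8 + 2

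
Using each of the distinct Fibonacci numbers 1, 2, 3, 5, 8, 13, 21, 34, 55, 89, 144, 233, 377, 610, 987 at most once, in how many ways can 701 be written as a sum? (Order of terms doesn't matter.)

Each representation comes from the Zeckendorf form by replacing some F_k with F_{k−1} + F_{k−2} where possible.
701 = 610+89+2 = 610+55+34+2 = 377+233+89+2 = 610+55+21+13+2 = 377+233+55+34+2 = … (6 more), for 11 in all.

11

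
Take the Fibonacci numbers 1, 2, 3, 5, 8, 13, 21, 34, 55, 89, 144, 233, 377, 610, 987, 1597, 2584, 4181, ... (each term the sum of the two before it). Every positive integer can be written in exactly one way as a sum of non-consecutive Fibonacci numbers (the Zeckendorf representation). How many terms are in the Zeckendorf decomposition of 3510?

7

Repeatedly subtract the largest Fibonacci number that fits:
largest Fibonacci ≤ 3510 is 2584; 3510 − 2584 = 926
largest Fibonacci ≤ 926 is 610; 926 − 610 = 316
largest Fibonacci ≤ 316 is 233; 316 − 233 = 83
largest Fibonacci ≤ 83 is 55; 83 − 55 = 28
largest Fibonacci ≤ 28 is 21; 28 − 21 = 7
largest Fibonacci ≤ 7 is 5; 7 − 5 = 2
largest Fibonacci ≤ 2 is 2; 2 − 2 = 0
3510 = 2584 + 610 + 233 + 55 + 21 + 5 + 2, which has 7 terms.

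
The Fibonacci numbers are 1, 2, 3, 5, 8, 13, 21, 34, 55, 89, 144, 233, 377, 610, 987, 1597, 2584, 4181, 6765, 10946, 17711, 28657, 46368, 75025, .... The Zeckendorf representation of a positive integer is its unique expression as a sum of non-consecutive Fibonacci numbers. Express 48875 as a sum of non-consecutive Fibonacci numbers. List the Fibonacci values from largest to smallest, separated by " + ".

largest Fibonacci ≤ 48875 is 46368; 48875 − 46368 = 2507
largest Fibonacci ≤ 2507 is 1597; 2507 − 1597 = 910
largest Fibonacci ≤ 910 is 610; 910 − 610 = 300
largest Fibonacci ≤ 300 is 233; 300 − 233 = 67
largest Fibonacci ≤ 67 is 55; 67 − 55 = 12
largest Fibonacci ≤ 12 is 8; 12 − 8 = 4
largest Fibonacci ≤ 4 is 3; 4 − 3 = 1
largest Fibonacci ≤ 1 is 1; 1 − 1 = 0
So 48875 = 46368 + 1597 + 610 + 233 + 55 + 8 + 3 + 1, with no two terms consecutive in the sequence.

46368 + 1597 + 610 + 233 + 55 + 8 + 3 + 1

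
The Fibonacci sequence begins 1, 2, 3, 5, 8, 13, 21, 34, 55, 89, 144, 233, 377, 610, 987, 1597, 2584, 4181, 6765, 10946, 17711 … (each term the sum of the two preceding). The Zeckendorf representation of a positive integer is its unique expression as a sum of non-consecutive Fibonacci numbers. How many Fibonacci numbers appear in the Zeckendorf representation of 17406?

8

10946 ≤ 17406 < 17711, so take 10946; remainder 6460
4181 ≤ 6460 < 6765, so take 4181; remainder 2279
1597 ≤ 2279 < 2584, so take 1597; remainder 682
610 ≤ 682 < 987, so take 610; remainder 72
55 ≤ 72 < 89, so take 55; remainder 17
13 ≤ 17 < 21, so take 13; remainder 4
3 ≤ 4 < 5, so take 3; remainder 1
1 ≤ 1 < 2, so take 1; remainder 0
17406 = 10946 + 4181 + 1597 + 610 + 55 + 13 + 3 + 1, which has 8 terms.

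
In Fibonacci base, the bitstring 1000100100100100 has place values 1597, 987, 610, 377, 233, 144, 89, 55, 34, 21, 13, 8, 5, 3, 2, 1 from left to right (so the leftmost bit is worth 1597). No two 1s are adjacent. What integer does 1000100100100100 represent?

1901

Summing the place values of the 1 bits: 1597 + 233 + 55 + 13 + 3 = 1901.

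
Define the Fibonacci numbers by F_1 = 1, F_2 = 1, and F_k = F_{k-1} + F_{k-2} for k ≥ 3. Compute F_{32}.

Iterating the recurrence up to F_{24} = 46368 and F_{23} = 28657:
F_{25} = F_{24} + F_{23} = 46368 + 28657 = 75025
F_{26} = F_{25} + F_{24} = 75025 + 46368 = 121393
F_{27} = F_{26} + F_{25} = 121393 + 75025 = 196418
F_{28} = F_{27} + F_{26} = 196418 + 121393 = 317811
F_{29} = F_{28} + F_{27} = 317811 + 196418 = 514229
F_{30} = F_{29} + F_{28} = 514229 + 317811 = 832040
F_{31} = F_{30} + F_{29} = 832040 + 514229 = 1346269
F_{32} = F_{31} + F_{30} = 1346269 + 832040 = 2178309

2178309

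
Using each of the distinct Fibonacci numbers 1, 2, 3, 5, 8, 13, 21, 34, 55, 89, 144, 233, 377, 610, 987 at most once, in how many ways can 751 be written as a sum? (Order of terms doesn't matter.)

751 = 610+89+34+13+5 = 610+89+34+13+3+2 = 377+233+89+34+13+5 = 610+89+34+8+5+3+2 = 377+233+89+34+13+3+2 = … (6 more), for 11 in all.

11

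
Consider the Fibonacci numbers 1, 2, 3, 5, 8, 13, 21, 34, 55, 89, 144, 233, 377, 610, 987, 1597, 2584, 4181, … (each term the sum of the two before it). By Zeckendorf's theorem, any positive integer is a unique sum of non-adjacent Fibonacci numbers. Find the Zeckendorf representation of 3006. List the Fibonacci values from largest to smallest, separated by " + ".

2584 + 377 + 34 + 8 + 3

subtract 2584 from 3006: 422 remains
subtract 377 from 422: 45 remains
subtract 34 from 45: 11 remains
subtract 8 from 11: 3 remains
subtract 3 from 3: 0 remains
So 3006 = 2584 + 377 + 34 + 8 + 3, with no two terms consecutive in the sequence.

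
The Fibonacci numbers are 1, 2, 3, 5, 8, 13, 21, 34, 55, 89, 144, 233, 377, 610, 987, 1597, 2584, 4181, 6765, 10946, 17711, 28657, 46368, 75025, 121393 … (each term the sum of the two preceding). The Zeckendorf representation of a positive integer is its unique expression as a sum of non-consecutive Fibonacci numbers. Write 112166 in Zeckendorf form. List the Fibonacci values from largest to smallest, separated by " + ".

112166: greatest Fibonacci not exceeding it is 75025, leaving 37141
37141: greatest Fibonacci not exceeding it is 28657, leaving 8484
8484: greatest Fibonacci not exceeding it is 6765, leaving 1719
1719: greatest Fibonacci not exceeding it is 1597, leaving 122
122: greatest Fibonacci not exceeding it is 89, leaving 33
33: greatest Fibonacci not exceeding it is 21, leaving 12
12: greatest Fibonacci not exceeding it is 8, leaving 4
4: greatest Fibonacci not exceeding it is 3, leaving 1
1: greatest Fibonacci not exceeding it is 1, leaving 0
So 112166 = 75025 + 28657 + 6765 + 1597 + 89 + 21 + 8 + 3 + 1, with no two terms consecutive in the sequence.

75025 + 28657 + 6765 + 1597 + 89 + 21 + 8 + 3 + 1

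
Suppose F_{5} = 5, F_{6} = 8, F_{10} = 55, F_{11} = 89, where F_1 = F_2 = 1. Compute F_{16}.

987

By the addition formula F_{m+n} = F_m F_{n+1} + F_{m−1} F_n with m=6, n=10: F_{16} = 8·89 + 5·55 = 712 + 275 = 987.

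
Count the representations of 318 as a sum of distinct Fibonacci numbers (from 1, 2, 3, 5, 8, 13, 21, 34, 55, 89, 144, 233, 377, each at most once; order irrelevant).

8

318 = 233+55+21+8+1 = 233+55+21+5+3+1 = 144+89+55+21+8+1 = … (5 more), for 8 in all.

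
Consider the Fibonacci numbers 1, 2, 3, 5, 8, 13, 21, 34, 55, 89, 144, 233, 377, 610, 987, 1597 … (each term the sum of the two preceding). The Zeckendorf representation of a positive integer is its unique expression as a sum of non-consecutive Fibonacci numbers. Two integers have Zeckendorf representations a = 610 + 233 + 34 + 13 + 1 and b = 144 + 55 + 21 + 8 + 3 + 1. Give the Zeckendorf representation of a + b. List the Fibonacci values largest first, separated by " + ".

987 + 89 + 34 + 13

The two numbers are 891 and 232, so their sum is 1123.
1123: greatest Fibonacci not exceeding it is 987, leaving 136
136: greatest Fibonacci not exceeding it is 89, leaving 47
47: greatest Fibonacci not exceeding it is 34, leaving 13
13: greatest Fibonacci not exceeding it is 13, leaving 0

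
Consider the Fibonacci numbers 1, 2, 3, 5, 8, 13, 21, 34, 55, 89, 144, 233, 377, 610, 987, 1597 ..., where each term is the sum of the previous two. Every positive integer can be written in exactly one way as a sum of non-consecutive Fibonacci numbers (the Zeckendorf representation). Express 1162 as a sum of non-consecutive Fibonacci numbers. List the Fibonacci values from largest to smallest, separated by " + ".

987 + 144 + 21 + 8 + 2

1162 − 987 = 175
175 − 144 = 31
31 − 21 = 10
10 − 8 = 2
2 − 2 = 0
So 1162 = 987 + 144 + 21 + 8 + 2, with no two terms consecutive in the sequence.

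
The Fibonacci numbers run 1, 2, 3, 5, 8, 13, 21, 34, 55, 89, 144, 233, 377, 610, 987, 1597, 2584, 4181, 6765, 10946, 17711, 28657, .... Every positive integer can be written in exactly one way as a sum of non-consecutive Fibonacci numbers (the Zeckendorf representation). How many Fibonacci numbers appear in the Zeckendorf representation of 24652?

6

Greedily peel off the largest Fibonacci term at each step:
24652: greatest Fibonacci not exceeding it is 17711, leaving 6941
6941: greatest Fibonacci not exceeding it is 6765, leaving 176
176: greatest Fibonacci not exceeding it is 144, leaving 32
32: greatest Fibonacci not exceeding it is 21, leaving 11
11: greatest Fibonacci not exceeding it is 8, leaving 3
3: greatest Fibonacci not exceeding it is 3, leaving 0
24652 = 17711 + 6765 + 144 + 21 + 8 + 3, which has 6 terms.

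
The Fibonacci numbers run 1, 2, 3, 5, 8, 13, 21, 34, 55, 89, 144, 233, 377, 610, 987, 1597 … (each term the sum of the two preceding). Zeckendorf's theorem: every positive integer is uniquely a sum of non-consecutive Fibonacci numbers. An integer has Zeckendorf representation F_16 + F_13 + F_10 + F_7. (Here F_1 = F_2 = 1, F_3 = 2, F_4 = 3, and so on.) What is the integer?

1288

F_16 + F_13 + F_10 + F_7 = 987 + 233 + 55 + 13 = 1288.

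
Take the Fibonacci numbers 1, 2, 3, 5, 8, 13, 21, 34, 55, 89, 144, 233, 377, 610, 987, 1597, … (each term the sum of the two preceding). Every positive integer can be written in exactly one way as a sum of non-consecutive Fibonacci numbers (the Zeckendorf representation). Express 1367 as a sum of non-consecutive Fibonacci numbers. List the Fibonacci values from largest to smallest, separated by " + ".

subtract 987 from 1367: 380 remains
subtract 377 from 380: 3 remains
subtract 3 from 3: 0 remains
So 1367 = 987 + 377 + 3, with no two terms consecutive in the sequence.

987 + 377 + 3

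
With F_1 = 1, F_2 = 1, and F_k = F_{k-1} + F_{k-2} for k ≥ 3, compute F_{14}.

Iterating the recurrence up to F_{10} = 55 and F_{9} = 34:
F_{11} = F_{10} + F_{9} = 55 + 34 = 89
F_{12} = F_{11} + F_{10} = 89 + 55 = 144
F_{13} = F_{12} + F_{11} = 144 + 89 = 233
F_{14} = F_{13} + F_{12} = 233 + 144 = 377

377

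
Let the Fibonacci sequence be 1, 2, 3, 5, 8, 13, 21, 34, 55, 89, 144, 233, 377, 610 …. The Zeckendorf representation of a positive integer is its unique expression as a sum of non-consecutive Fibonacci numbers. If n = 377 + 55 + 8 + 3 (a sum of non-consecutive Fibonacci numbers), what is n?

377 + 55 + 8 + 3 = 443.

443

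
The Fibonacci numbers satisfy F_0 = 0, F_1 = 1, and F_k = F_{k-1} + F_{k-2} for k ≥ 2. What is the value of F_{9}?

Iterating the recurrence up to F_{3} = 2 and F_{2} = 1:
F_{4} = F_{3} + F_{2} = 2 + 1 = 3
F_{5} = F_{4} + F_{3} = 3 + 2 = 5
F_{6} = F_{5} + F_{4} = 5 + 3 = 8
F_{7} = F_{6} + F_{5} = 8 + 5 = 13
F_{8} = F_{7} + F_{6} = 13 + 8 = 21
F_{9} = F_{8} + F_{7} = 21 + 13 = 34

34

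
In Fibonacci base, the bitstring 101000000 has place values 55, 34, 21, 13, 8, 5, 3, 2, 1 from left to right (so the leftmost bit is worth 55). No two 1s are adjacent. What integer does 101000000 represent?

76

Summing the place values of the 1 bits: 55 + 21 = 76.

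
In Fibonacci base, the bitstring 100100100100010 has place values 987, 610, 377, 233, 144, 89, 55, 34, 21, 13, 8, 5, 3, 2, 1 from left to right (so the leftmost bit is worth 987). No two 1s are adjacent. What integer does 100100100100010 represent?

1290

Summing the place values of the 1 bits: 987 + 233 + 55 + 13 + 2 = 1290.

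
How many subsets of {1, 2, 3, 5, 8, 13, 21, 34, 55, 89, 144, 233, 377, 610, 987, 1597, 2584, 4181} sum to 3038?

Each representation comes from the Zeckendorf form by replacing some F_k with F_{k−1} + F_{k−2} where possible.
3038 = 2584+377+55+21+1 = 2584+377+55+13+8+1 = 2584+233+144+55+21+1 = 2584+377+55+13+5+3+1 = … (27 more), for 31 in all.

31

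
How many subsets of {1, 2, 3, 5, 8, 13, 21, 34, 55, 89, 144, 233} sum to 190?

4

Starting from the Zeckendorf form and repeatedly splitting a term F_k into F_{k−1} + F_{k−2} (when neither is already used) reaches every representation.
190 = 144+34+8+3+1 = 144+21+13+8+3+1 = 89+55+34+8+3+1 = 89+55+21+13+8+3+1 — 4 representations.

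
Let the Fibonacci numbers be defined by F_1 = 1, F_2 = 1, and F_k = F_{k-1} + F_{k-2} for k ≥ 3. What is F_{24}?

46368

Iterating the recurrence up to F_{16} = 987 and F_{15} = 610:
F_{17} = F_{16} + F_{15} = 987 + 610 = 1597
F_{18} = F_{17} + F_{16} = 1597 + 987 = 2584
F_{19} = F_{18} + F_{17} = 2584 + 1597 = 4181
F_{20} = F_{19} + F_{18} = 4181 + 2584 = 6765
F_{21} = F_{20} + F_{19} = 6765 + 4181 = 10946
F_{22} = F_{21} + F_{20} = 10946 + 6765 = 17711
F_{23} = F_{22} + F_{21} = 17711 + 10946 = 28657
F_{24} = F_{23} + F_{22} = 28657 + 17711 = 46368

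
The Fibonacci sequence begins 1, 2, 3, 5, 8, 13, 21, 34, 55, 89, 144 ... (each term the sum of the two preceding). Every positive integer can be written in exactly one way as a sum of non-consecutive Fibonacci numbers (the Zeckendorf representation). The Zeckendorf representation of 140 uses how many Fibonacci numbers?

140 − 89 = 51
51 − 34 = 17
17 − 13 = 4
4 − 3 = 1
1 − 1 = 0
140 = 89 + 34 + 13 + 3 + 1, which has 5 terms.

5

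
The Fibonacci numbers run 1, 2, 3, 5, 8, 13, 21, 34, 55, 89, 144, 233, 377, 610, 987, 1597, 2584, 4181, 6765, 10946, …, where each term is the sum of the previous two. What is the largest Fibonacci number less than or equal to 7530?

6765 ≤ 7530 < 10946, so the largest Fibonacci number not exceeding 7530 is 6765.

6765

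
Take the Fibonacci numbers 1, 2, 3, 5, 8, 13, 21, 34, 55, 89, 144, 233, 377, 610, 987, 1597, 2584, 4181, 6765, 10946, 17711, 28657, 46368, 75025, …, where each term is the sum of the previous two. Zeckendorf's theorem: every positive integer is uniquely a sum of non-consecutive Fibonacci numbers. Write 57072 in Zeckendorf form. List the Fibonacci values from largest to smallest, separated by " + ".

Repeatedly subtract the largest Fibonacci number that fits:
46368 ≤ 57072 < 75025, so take 46368; remainder 10704
6765 ≤ 10704 < 10946, so take 6765; remainder 3939
2584 ≤ 3939 < 4181, so take 2584; remainder 1355
987 ≤ 1355 < 1597, so take 987; remainder 368
233 ≤ 368 < 377, so take 233; remainder 135
89 ≤ 135 < 144, so take 89; remainder 46
34 ≤ 46 < 55, so take 34; remainder 12
8 ≤ 12 < 13, so take 8; remainder 4
3 ≤ 4 < 5, so take 3; remainder 1
1 ≤ 1 < 2, so take 1; remainder 0
So 57072 = 46368 + 6765 + 2584 + 987 + 233 + 89 + 34 + 8 + 3 + 1, with no two terms consecutive in the sequence.

46368 + 6765 + 2584 + 987 + 233 + 89 + 34 + 8 + 3 + 1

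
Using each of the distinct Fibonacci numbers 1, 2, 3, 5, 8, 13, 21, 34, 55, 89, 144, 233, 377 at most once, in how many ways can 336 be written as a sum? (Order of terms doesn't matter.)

Starting from the Zeckendorf form and repeatedly splitting a term F_k into F_{k−1} + F_{k−2} (when neither is already used) reaches every representation.
336 = 233+89+13+1 = 233+89+8+5+1 = 233+55+34+13+1 = 233+89+8+3+2+1 = … (9 more), for 13 in all.

13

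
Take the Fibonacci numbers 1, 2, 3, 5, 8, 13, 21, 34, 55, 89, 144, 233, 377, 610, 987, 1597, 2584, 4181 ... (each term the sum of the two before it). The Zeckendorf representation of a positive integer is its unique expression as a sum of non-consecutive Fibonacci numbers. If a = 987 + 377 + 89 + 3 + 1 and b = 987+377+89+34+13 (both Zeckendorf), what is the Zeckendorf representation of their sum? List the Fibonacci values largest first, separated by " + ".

2584 + 233 + 89 + 34 + 13 + 3 + 1

The two numbers are 1457 and 1500, so their sum is 2957.
Repeatedly subtract the largest Fibonacci number that fits:
take 2584 (≤ 2957); 2957 − 2584 = 373
take 233 (≤ 373); 373 − 233 = 140
take 89 (≤ 140); 140 − 89 = 51
take 34 (≤ 51); 51 − 34 = 17
take 13 (≤ 17); 17 − 13 = 4
take 3 (≤ 4); 4 − 3 = 1
take 1 (≤ 1); 1 − 1 = 0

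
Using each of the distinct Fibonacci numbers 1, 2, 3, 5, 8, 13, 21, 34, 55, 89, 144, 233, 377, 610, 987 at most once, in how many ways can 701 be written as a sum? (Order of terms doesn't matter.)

11

Each representation comes from the Zeckendorf form by replacing some F_k with F_{k−1} + F_{k−2} where possible.
701 = 610+89+2 = 610+55+34+2 = 377+233+89+2 = 610+55+21+13+2 = 377+233+55+34+2 = … (6 more), for 11 in all.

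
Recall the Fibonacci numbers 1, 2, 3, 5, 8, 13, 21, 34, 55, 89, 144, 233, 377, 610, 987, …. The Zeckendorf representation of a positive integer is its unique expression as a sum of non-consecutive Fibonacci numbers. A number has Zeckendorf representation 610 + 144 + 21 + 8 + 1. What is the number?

784

610 + 144 + 21 + 8 + 1 = 784.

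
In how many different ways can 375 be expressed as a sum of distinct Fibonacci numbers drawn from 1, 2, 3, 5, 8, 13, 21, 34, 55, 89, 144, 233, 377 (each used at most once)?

375 = 233+89+34+13+5+1 = 233+89+34+13+3+2+1 = 233+89+34+8+5+3+2+1 = 233+89+21+13+8+5+3+2+1 = 233+55+34+21+13+8+5+3+2+1 = … (1 more), for 6 in all.

6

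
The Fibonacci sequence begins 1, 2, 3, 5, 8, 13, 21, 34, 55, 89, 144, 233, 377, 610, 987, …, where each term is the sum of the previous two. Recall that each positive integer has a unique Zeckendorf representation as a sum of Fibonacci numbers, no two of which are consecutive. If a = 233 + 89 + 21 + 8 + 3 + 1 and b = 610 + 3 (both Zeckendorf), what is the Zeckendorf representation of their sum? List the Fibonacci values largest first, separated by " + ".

The two numbers are 355 and 613, so their sum is 968.
Repeatedly subtract the largest Fibonacci number that fits:
subtract 610 from 968: 358 remains
subtract 233 from 358: 125 remains
subtract 89 from 125: 36 remains
subtract 34 from 36: 2 remains
subtract 2 from 2: 0 remains

610 + 233 + 89 + 34 + 2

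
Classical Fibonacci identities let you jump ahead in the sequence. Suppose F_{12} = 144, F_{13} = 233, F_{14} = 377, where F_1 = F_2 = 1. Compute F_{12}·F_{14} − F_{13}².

-1

144·377 − 233² = 54288 − 54289 = -1. (Cassini's identity: F_{k−1}F_{k+1} − F_k² = (−1)^k.)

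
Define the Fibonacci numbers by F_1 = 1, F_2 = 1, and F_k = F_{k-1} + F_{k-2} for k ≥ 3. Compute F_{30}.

832040

Iterating the recurrence up to F_{25} = 75025 and F_{24} = 46368:
F_{26} = F_{25} + F_{24} = 75025 + 46368 = 121393
F_{27} = F_{26} + F_{25} = 121393 + 75025 = 196418
F_{28} = F_{27} + F_{26} = 196418 + 121393 = 317811
F_{29} = F_{28} + F_{27} = 317811 + 196418 = 514229
F_{30} = F_{29} + F_{28} = 514229 + 317811 = 832040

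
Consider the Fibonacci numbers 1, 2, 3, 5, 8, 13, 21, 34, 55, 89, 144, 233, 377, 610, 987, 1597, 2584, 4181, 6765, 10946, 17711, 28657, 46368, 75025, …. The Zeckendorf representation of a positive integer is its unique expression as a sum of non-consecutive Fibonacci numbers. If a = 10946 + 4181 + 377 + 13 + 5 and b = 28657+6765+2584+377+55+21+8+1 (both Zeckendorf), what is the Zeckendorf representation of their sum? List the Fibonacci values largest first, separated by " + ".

46368 + 6765 + 610 + 233 + 13 + 1

The two numbers are 15522 and 38468, so their sum is 53990.
take 46368 (≤ 53990); 53990 − 46368 = 7622
take 6765 (≤ 7622); 7622 − 6765 = 857
take 610 (≤ 857); 857 − 610 = 247
take 233 (≤ 247); 247 − 233 = 14
take 13 (≤ 14); 14 − 13 = 1
take 1 (≤ 1); 1 − 1 = 0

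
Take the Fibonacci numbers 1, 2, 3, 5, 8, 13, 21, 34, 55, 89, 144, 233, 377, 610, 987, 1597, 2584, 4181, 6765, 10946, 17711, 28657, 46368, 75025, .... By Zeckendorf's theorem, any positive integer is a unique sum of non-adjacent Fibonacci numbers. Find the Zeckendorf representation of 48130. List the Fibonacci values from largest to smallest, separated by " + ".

46368 + 1597 + 144 + 21

Greedily peel off the largest Fibonacci term at each step:
46368 ≤ 48130 < 75025, so take 46368; remainder 1762
1597 ≤ 1762 < 2584, so take 1597; remainder 165
144 ≤ 165 < 233, so take 144; remainder 21
21 ≤ 21 < 34, so take 21; remainder 0
So 48130 = 46368 + 1597 + 144 + 21, with no two terms consecutive in the sequence.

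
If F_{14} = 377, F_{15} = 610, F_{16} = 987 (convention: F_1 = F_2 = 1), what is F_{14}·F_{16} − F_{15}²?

377·987 − 610² = 372099 − 372100 = -1. (Cassini's identity: F_{k−1}F_{k+1} − F_k² = (−1)^k.)

-1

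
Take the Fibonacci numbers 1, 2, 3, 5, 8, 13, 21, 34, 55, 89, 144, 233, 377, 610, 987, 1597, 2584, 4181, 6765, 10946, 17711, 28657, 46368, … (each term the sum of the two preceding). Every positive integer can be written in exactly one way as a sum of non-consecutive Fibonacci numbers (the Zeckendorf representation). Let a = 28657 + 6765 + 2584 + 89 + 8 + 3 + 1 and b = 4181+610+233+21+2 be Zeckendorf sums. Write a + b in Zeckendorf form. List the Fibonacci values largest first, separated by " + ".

The two numbers are 38107 and 5047, so their sum is 43154.
28657 ≤ 43154 < 46368, so take 28657; remainder 14497
10946 ≤ 14497 < 17711, so take 10946; remainder 3551
2584 ≤ 3551 < 4181, so take 2584; remainder 967
610 ≤ 967 < 987, so take 610; remainder 357
233 ≤ 357 < 377, so take 233; remainder 124
89 ≤ 124 < 144, so take 89; remainder 35
34 ≤ 35 < 55, so take 34; remainder 1
1 ≤ 1 < 2, so take 1; remainder 0

28657 + 10946 + 2584 + 610 + 233 + 89 + 34 + 1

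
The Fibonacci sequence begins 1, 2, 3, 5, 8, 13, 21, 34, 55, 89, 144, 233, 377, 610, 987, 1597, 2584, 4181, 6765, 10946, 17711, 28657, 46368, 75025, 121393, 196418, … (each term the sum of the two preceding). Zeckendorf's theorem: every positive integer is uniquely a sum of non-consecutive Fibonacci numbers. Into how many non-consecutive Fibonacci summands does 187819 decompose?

Greedily peel off the largest Fibonacci term at each step:
187819: greatest Fibonacci not exceeding it is 121393, leaving 66426
66426: greatest Fibonacci not exceeding it is 46368, leaving 20058
20058: greatest Fibonacci not exceeding it is 17711, leaving 2347
2347: greatest Fibonacci not exceeding it is 1597, leaving 750
750: greatest Fibonacci not exceeding it is 610, leaving 140
140: greatest Fibonacci not exceeding it is 89, leaving 51
51: greatest Fibonacci not exceeding it is 34, leaving 17
17: greatest Fibonacci not exceeding it is 13, leaving 4
4: greatest Fibonacci not exceeding it is 3, leaving 1
1: greatest Fibonacci not exceeding it is 1, leaving 0
187819 = 121393 + 46368 + 17711 + 1597 + 610 + 89 + 34 + 13 + 3 + 1, which has 10 terms.

10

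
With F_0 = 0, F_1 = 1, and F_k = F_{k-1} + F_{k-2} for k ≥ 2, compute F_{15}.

Iterating the recurrence up to F_{10} = 55 and F_{9} = 34:
F_{11} = F_{10} + F_{9} = 55 + 34 = 89
F_{12} = F_{11} + F_{10} = 89 + 55 = 144
F_{13} = F_{12} + F_{11} = 144 + 89 = 233
F_{14} = F_{13} + F_{12} = 233 + 144 = 377
F_{15} = F_{14} + F_{13} = 377 + 233 = 610

610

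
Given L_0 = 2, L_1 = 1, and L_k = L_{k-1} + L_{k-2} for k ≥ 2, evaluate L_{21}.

Iterating the recurrence up to L_{15} = 1364 and L_{14} = 843:
L_{16} = L_{15} + L_{14} = 1364 + 843 = 2207
L_{17} = L_{16} + L_{15} = 2207 + 1364 = 3571
L_{18} = L_{17} + L_{16} = 3571 + 2207 = 5778
L_{19} = L_{18} + L_{17} = 5778 + 3571 = 9349
L_{20} = L_{19} + L_{18} = 9349 + 5778 = 15127
L_{21} = L_{20} + L_{19} = 15127 + 9349 = 24476

24476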